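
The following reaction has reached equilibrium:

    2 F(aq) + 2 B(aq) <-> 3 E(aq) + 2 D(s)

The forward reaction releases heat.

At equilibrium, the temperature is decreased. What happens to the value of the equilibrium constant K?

increases

K depends on temperature via the van 't Hoff relation. The forward reaction is exothermic, so lowering T increases K.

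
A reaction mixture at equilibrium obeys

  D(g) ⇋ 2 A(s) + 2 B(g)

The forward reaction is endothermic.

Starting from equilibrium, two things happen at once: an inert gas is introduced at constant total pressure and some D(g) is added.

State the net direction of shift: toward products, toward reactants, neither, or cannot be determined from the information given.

Adding inert gas at constant total pressure expands the volume and lowers every reacting partial pressure. With Δn_gas = 2 − 1 = +1, Q moves away from K toward the side with fewer gas moles, so the system shifts toward the side with more gas moles — to the right.
Adding D (g), a reactant, drives the reaction to the right.
All effects act in the same direction — net shift to the right.

right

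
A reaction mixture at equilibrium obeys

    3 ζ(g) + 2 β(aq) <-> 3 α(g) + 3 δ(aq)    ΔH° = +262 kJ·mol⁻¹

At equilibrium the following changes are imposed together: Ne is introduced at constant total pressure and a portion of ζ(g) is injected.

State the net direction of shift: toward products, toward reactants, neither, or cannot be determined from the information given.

Adding inert gas at constant total pressure expands the volume, scaling every reacting partial pressure by the same factor. Δn_gas = 3 − 3 = 0, so Q is unchanged — no shift.
Adding ζ (g), a reactant, drives the reaction to the right.
Only the nonzero effect(s) matter; the net shift is to the right.

right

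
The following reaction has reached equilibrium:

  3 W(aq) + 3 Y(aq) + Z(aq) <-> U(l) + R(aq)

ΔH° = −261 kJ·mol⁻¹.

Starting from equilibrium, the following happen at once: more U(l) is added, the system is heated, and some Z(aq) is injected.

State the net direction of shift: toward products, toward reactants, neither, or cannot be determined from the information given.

U is a pure liquid; its activity is 1 regardless of amount, so Q is unaffected — no shift from this change.
The forward reaction is exothermic. Raising T favours the endothermic direction — shift to the left.
Adding Z (aq), a reactant, drives the reaction to the right.
The individual effects push in opposite directions; without quantitative information the net direction cannot be determined.

cannot be determined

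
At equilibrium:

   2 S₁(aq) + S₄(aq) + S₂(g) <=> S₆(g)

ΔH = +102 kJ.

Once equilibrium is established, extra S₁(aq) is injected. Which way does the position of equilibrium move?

right

Adding S₁ (aq), a reactant, drives the reaction to the right.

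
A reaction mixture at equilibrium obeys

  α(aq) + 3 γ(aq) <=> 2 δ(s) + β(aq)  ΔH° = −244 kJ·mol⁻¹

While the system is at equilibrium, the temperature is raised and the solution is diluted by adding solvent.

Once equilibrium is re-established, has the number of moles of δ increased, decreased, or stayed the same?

decreases

The forward reaction is exothermic. Raising T favours the endothermic direction — shift to the left.
Dilution lowers every aqueous concentration by the same factor. Δn_aq = 1 − 4 = -3, so the system shifts toward the side with more dissolved moles — to the left.
The net shift is to the left. δ is a product, so its amount decreases.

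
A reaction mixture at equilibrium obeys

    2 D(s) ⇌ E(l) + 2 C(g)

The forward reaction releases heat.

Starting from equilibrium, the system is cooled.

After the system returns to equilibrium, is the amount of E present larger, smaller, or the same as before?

The forward reaction is exothermic. Lowering T favours the exothermic direction — shift to the right.
The net shift is to the right. E is a product, so its amount increases.

increases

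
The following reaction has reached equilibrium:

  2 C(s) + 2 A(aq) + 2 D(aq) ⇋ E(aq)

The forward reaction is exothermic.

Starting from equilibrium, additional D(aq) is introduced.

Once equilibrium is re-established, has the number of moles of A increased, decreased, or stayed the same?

decreases

Adding D (aq), a reactant, drives the reaction to the right.
The net shift is to the right. A is a reactant, so its amount decreases.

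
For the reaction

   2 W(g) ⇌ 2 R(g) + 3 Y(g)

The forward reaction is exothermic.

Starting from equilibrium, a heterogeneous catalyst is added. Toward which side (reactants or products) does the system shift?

no shift

A catalyst speeds both forward and reverse rates equally; it changes neither Q nor K — no shift from this change.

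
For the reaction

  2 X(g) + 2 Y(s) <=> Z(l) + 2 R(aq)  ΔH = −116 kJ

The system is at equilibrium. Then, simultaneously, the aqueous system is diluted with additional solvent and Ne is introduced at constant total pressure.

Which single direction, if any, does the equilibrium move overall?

cannot be determined

Dilution lowers every aqueous concentration by the same factor. Δn_aq = 2 − 0 = +2, so the system shifts toward the side with more dissolved moles — to the right.
Adding inert gas at constant total pressure expands the volume and lowers every reacting partial pressure. With Δn_gas = 0 − 2 = -2, Q moves away from K toward the side with fewer gas moles, so the system shifts toward the side with more gas moles — to the left.
The individual effects push in opposite directions; without quantitative information the net direction cannot be determined.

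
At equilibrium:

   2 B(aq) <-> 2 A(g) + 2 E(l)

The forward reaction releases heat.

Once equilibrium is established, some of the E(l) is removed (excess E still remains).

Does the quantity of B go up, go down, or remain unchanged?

E is a pure liquid; its activity is 1 regardless of amount, so Q is unaffected — no shift from this change.
No net shift occurs, so the amount of B is unchanged.

unchanged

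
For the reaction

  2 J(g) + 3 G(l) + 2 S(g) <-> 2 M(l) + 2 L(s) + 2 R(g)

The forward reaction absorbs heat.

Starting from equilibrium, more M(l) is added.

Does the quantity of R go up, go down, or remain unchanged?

M is a pure liquid; its activity is 1 regardless of amount, so Q is unaffected — no shift from this change.
No net shift occurs, so the amount of R is unchanged.

unchanged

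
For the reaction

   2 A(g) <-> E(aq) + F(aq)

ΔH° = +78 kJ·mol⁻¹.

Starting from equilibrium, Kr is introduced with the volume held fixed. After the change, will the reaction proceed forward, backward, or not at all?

no shift

At constant volume, adding an inert gas leaves every reacting species' partial pressure unchanged, so Q is unchanged — no shift from this change.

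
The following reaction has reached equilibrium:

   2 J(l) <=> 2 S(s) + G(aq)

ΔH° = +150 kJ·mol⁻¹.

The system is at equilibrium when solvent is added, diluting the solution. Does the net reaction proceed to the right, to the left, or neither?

right

Dilution lowers every aqueous concentration by the same factor. Δn_aq = 1 − 0 = +1, so the system shifts toward the side with more dissolved moles — to the right.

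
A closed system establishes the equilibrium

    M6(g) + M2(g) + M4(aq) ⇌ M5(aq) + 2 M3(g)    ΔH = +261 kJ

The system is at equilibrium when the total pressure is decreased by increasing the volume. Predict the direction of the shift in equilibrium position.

no shift

Gas moles: reactants 2, products 2. Δn_gas = 0, so a volume change leaves Q equal to K — no shift from this change.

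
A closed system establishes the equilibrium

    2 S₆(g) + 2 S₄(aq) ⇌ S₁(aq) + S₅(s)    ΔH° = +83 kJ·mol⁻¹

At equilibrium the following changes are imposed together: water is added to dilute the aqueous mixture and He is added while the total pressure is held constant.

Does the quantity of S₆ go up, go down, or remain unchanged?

increases

Dilution lowers every aqueous concentration by the same factor. Δn_aq = 1 − 2 = -1, so the system shifts toward the side with more dissolved moles — to the left.
Adding inert gas at constant total pressure expands the volume and lowers every reacting partial pressure. With Δn_gas = 0 − 2 = -2, Q moves away from K toward the side with fewer gas moles, so the system shifts toward the side with more gas moles — to the left.
The net shift is to the left. S₆ is a reactant, so its amount increases.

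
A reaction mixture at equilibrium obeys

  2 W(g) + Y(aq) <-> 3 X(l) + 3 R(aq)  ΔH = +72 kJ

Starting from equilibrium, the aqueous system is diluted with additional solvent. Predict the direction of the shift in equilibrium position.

right

Dilution lowers every aqueous concentration by the same factor. Δn_aq = 3 − 1 = +2, so the system shifts toward the side with more dissolved moles — to the right.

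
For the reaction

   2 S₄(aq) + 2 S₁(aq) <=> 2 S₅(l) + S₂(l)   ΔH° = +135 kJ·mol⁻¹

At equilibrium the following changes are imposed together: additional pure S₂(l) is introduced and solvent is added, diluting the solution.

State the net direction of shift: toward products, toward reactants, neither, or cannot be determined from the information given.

left

S₂ is a pure liquid; its activity is 1 regardless of amount, so Q is unaffected — no shift from this change.
Dilution lowers every aqueous concentration by the same factor. Δn_aq = 0 − 4 = -4, so the system shifts toward the side with more dissolved moles — to the left.
Only the nonzero effect(s) matter; the net shift is to the left.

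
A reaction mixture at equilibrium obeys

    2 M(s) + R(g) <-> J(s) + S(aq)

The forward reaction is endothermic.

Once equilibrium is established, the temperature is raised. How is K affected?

increases

K depends on temperature via the van 't Hoff relation. The forward reaction is endothermic, so raising T increases K.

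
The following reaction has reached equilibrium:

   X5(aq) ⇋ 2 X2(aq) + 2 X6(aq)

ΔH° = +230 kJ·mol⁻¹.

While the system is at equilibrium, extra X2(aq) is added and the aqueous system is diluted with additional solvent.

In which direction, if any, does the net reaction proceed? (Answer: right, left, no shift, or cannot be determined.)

cannot be determined

Adding X2 (aq), a product, drives the reaction to the left.
Dilution lowers every aqueous concentration by the same factor. Δn_aq = 4 − 1 = +3, so the system shifts toward the side with more dissolved moles — to the right.
The individual effects push in opposite directions; without quantitative information the net direction cannot be determined.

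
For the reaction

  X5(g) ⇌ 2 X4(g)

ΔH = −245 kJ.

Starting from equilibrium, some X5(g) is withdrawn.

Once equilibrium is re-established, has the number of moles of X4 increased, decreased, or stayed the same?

decreases

Removing X5 (g), a reactant, drives the reaction to the left.
The net shift is to the left. X4 is a product, so its amount decreases.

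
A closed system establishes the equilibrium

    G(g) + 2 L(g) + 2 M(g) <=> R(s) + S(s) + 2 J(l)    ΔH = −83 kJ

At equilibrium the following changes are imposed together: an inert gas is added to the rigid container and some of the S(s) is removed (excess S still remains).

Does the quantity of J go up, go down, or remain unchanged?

At constant volume, adding an inert gas leaves every reacting species' partial pressure unchanged, so Q is unchanged — no shift from this change.
S is a pure solid; its activity is 1 regardless of amount, so Q is unaffected — no shift from this change.
No net shift occurs, so the amount of J is unchanged.

unchanged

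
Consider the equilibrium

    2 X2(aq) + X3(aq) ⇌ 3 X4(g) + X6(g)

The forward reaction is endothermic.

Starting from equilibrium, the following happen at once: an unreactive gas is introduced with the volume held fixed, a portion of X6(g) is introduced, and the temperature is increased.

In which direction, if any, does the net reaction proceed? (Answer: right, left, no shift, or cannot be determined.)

cannot be determined

At constant volume, adding an inert gas leaves every reacting species' partial pressure unchanged, so Q is unchanged — no shift from this change.
Adding X6 (g), a product, drives the reaction to the left.
The forward reaction is endothermic. Raising T favours the endothermic direction — shift to the right.
The individual effects push in opposite directions; without quantitative information the net direction cannot be determined.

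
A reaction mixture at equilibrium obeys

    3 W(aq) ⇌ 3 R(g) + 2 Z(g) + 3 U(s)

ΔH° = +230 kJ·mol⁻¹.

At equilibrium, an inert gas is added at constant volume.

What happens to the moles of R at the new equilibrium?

At constant volume, adding an inert gas leaves every reacting species' partial pressure unchanged, so Q is unchanged — no shift from this change.
No net shift occurs, so the amount of R is unchanged.

unchanged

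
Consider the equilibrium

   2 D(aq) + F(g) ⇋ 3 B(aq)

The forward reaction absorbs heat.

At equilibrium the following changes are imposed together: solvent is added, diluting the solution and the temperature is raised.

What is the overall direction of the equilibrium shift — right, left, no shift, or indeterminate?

Dilution lowers every aqueous concentration by the same factor. Δn_aq = 3 − 2 = +1, so the system shifts toward the side with more dissolved moles — to the right.
The forward reaction is endothermic. Raising T favours the endothermic direction — shift to the right.
All effects act in the same direction — net shift to the right.

right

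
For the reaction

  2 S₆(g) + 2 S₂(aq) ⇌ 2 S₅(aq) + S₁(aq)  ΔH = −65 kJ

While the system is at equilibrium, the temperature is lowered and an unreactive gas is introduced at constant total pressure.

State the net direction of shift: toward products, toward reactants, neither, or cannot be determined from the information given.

cannot be determined

The forward reaction is exothermic. Lowering T favours the exothermic direction — shift to the right.
Adding inert gas at constant total pressure expands the volume and lowers every reacting partial pressure. With Δn_gas = 0 − 2 = -2, Q moves away from K toward the side with fewer gas moles, so the system shifts toward the side with more gas moles — to the left.
The individual effects push in opposite directions; without quantitative information the net direction cannot be determined.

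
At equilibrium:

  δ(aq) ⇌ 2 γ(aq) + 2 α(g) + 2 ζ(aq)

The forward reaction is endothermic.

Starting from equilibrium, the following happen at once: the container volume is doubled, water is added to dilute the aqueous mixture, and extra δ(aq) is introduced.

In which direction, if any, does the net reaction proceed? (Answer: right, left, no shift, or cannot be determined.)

Gas moles: reactants 0, products 2 (Δn_gas = +2). Expansion shifts the system toward the side with more moles of gas — to the right.
Dilution lowers every aqueous concentration by the same factor. Δn_aq = 4 − 1 = +3, so the system shifts toward the side with more dissolved moles — to the right.
Adding δ (aq), a reactant, drives the reaction to the right.
All effects act in the same direction — net shift to the right.

right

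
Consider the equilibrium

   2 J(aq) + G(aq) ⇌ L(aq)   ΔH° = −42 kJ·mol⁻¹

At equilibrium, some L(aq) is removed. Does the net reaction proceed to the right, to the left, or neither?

right

Removing L (aq), a product, drives the reaction to the right.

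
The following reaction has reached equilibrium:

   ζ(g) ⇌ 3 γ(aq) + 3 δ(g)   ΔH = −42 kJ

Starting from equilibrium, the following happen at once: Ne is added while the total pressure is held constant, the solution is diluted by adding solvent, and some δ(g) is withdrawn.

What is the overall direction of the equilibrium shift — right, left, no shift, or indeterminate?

right

Adding inert gas at constant total pressure expands the volume and lowers every reacting partial pressure. With Δn_gas = 3 − 1 = +2, Q moves away from K toward the side with fewer gas moles, so the system shifts toward the side with more gas moles — to the right.
Dilution lowers every aqueous concentration by the same factor. Δn_aq = 3 − 0 = +3, so the system shifts toward the side with more dissolved moles — to the right.
Removing δ (g), a product, drives the reaction to the right.
All effects act in the same direction — net shift to the right.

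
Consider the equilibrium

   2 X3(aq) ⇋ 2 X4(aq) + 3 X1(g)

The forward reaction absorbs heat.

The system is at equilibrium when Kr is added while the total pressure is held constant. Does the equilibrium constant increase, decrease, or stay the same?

The equilibrium constant depends only on temperature. This perturbation may move the position of equilibrium, but since T is unchanged, K itself is unchanged.

unchanged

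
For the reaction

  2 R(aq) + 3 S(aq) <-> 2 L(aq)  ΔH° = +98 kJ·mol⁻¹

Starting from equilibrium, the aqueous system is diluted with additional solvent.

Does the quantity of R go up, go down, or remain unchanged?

Dilution lowers every aqueous concentration by the same factor. Δn_aq = 2 − 5 = -3, so the system shifts toward the side with more dissolved moles — to the left.
The net shift is to the left. R is a reactant, so its amount increases.

increases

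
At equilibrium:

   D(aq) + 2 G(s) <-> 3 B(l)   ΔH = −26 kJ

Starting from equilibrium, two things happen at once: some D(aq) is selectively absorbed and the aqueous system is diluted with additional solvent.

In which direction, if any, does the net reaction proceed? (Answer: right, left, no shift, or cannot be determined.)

left

Removing D (aq), a reactant, drives the reaction to the left.
Dilution lowers every aqueous concentration by the same factor. Δn_aq = 0 − 1 = -1, so the system shifts toward the side with more dissolved moles — to the left.
All effects act in the same direction — net shift to the left.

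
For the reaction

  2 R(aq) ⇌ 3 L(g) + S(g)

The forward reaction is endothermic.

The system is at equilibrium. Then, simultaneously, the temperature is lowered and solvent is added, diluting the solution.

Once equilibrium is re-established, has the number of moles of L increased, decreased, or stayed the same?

decreases

The forward reaction is endothermic. Lowering T favours the exothermic direction — shift to the left.
Dilution lowers every aqueous concentration by the same factor. Δn_aq = 0 − 2 = -2, so the system shifts toward the side with more dissolved moles — to the left.
The net shift is to the left. L is a product, so its amount decreases.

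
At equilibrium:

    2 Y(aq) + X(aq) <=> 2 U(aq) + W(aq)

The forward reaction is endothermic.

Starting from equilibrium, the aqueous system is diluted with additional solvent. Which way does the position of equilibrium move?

no shift

Dilution scales every aqueous concentration by the same factor. Δn_aq = 3 − 3 = 0, so Q is unchanged — no shift.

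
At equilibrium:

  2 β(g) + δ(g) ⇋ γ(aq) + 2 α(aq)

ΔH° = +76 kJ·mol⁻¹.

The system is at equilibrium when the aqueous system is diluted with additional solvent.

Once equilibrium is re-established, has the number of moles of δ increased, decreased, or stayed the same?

decreases

Dilution lowers every aqueous concentration by the same factor. Δn_aq = 3 − 0 = +3, so the system shifts toward the side with more dissolved moles — to the right.
The net shift is to the right. δ is a reactant, so its amount decreases.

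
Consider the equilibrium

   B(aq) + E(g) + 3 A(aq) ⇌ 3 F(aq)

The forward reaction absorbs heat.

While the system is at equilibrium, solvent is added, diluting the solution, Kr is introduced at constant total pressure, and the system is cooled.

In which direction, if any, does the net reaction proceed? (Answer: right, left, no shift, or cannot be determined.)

left

Dilution lowers every aqueous concentration by the same factor. Δn_aq = 3 − 4 = -1, so the system shifts toward the side with more dissolved moles — to the left.
Adding inert gas at constant total pressure expands the volume and lowers every reacting partial pressure. With Δn_gas = 0 − 1 = -1, Q moves away from K toward the side with fewer gas moles, so the system shifts toward the side with more gas moles — to the left.
The forward reaction is endothermic. Lowering T favours the exothermic direction — shift to the left.
All effects act in the same direction — net shift to the left.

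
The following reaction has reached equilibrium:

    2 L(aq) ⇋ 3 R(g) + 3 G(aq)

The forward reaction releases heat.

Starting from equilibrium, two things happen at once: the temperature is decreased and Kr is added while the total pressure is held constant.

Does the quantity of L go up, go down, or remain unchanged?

decreases

The forward reaction is exothermic. Lowering T favours the exothermic direction — shift to the right.
Adding inert gas at constant total pressure expands the volume and lowers every reacting partial pressure. With Δn_gas = 3 − 0 = +3, Q moves away from K toward the side with fewer gas moles, so the system shifts toward the side with more gas moles — to the right.
The net shift is to the right. L is a reactant, so its amount decreases.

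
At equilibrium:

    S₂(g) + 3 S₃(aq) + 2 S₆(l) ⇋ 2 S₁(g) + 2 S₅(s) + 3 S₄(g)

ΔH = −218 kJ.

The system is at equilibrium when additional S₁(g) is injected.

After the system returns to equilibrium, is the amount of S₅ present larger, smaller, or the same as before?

decreases

Adding S₁ (g), a product, drives the reaction to the left.
The net shift is to the left. S₅ is a product, so its amount decreases.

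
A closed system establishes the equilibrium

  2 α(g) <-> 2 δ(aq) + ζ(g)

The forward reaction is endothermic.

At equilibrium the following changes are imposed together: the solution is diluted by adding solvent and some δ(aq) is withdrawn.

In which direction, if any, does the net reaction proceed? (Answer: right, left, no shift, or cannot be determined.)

right

Dilution lowers every aqueous concentration by the same factor. Δn_aq = 2 − 0 = +2, so the system shifts toward the side with more dissolved moles — to the right.
Removing δ (aq), a product, drives the reaction to the right.
All effects act in the same direction — net shift to the right.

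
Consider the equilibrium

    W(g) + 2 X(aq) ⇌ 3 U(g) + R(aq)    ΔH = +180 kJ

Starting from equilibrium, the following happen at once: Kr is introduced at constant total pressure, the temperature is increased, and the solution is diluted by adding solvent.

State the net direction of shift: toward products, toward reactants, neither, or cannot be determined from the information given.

cannot be determined

Adding inert gas at constant total pressure expands the volume and lowers every reacting partial pressure. With Δn_gas = 3 − 1 = +2, Q moves away from K toward the side with fewer gas moles, so the system shifts toward the side with more gas moles — to the right.
The forward reaction is endothermic. Raising T favours the endothermic direction — shift to the right.
Dilution lowers every aqueous concentration by the same factor. Δn_aq = 1 − 2 = -1, so the system shifts toward the side with more dissolved moles — to the left.
The individual effects push in opposite directions; without quantitative information the net direction cannot be determined.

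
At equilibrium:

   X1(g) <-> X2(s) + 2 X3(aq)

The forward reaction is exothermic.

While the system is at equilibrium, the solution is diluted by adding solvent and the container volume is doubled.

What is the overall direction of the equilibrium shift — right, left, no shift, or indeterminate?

cannot be determined

Dilution lowers every aqueous concentration by the same factor. Δn_aq = 2 − 0 = +2, so the system shifts toward the side with more dissolved moles — to the right.
Gas moles: reactants 1, products 0 (Δn_gas = -1). Expansion shifts the system toward the side with more moles of gas — to the left.
The individual effects push in opposite directions; without quantitative information the net direction cannot be determined.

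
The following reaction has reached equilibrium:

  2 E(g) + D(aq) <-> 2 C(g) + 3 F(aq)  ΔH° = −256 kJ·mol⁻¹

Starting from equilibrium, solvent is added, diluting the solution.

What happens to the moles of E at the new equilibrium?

Dilution lowers every aqueous concentration by the same factor. Δn_aq = 3 − 1 = +2, so the system shifts toward the side with more dissolved moles — to the right.
The net shift is to the right. E is a reactant, so its amount decreases.

decreases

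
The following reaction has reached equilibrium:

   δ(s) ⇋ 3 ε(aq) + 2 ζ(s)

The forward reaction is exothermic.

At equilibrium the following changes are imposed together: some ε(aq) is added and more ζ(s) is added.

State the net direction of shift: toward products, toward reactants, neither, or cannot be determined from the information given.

left

Adding ε (aq), a product, drives the reaction to the left.
ζ is a pure solid; its activity is 1 regardless of amount, so Q is unaffected — no shift from this change.
Only the nonzero effect(s) matter; the net shift is to the left.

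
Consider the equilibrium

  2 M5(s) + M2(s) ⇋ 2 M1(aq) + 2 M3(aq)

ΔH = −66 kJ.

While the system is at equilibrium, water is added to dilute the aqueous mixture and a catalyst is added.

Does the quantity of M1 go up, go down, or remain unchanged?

Dilution lowers every aqueous concentration by the same factor. Δn_aq = 4 − 0 = +4, so the system shifts toward the side with more dissolved moles — to the right.
A catalyst speeds both forward and reverse rates equally; it changes neither Q nor K — no shift from this change.
The net shift is to the right. M1 is a product, so its amount increases.

increases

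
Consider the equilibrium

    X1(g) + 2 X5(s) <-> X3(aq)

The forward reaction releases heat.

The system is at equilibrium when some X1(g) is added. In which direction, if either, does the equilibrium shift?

Adding X1 (g), a reactant, drives the reaction to the right.

right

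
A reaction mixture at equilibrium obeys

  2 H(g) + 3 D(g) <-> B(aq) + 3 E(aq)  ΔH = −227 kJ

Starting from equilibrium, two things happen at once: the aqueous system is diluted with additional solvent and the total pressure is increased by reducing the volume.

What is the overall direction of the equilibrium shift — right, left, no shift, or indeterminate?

Dilution lowers every aqueous concentration by the same factor. Δn_aq = 4 − 0 = +4, so the system shifts toward the side with more dissolved moles — to the right.
Gas moles: reactants 5, products 0 (Δn_gas = -5). Compression shifts the system toward the side with fewer moles of gas — to the right.
All effects act in the same direction — net shift to the right.

right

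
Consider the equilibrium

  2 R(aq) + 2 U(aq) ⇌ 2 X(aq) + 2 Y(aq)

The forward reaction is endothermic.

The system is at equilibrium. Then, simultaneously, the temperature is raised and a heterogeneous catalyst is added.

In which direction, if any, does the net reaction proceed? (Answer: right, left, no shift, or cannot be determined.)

The forward reaction is endothermic. Raising T favours the endothermic direction — shift to the right.
A catalyst speeds both forward and reverse rates equally; it changes neither Q nor K — no shift from this change.
Only the nonzero effect(s) matter; the net shift is to the right.

right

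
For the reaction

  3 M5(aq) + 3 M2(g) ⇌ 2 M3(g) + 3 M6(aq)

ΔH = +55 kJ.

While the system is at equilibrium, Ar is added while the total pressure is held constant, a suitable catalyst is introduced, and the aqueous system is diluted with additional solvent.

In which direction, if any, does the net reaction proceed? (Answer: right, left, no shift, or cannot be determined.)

left

Adding inert gas at constant total pressure expands the volume and lowers every reacting partial pressure. With Δn_gas = 2 − 3 = -1, Q moves away from K toward the side with fewer gas moles, so the system shifts toward the side with more gas moles — to the left.
A catalyst speeds both forward and reverse rates equally; it changes neither Q nor K — no shift from this change.
Dilution scales every aqueous concentration by the same factor. Δn_aq = 3 − 3 = 0, so Q is unchanged — no shift.
Only the nonzero effect(s) matter; the net shift is to the left.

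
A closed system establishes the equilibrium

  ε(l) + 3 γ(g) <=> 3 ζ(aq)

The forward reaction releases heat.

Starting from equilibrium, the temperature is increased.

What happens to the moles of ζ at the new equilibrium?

The forward reaction is exothermic. Raising T favours the endothermic direction — shift to the left.
The net shift is to the left. ζ is a product, so its amount decreases.

decreases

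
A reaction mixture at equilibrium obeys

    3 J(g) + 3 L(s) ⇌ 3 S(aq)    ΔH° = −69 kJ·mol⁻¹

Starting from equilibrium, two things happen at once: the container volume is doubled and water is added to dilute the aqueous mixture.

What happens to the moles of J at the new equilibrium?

cannot be determined

Gas moles: reactants 3, products 0 (Δn_gas = -3). Expansion shifts the system toward the side with more moles of gas — to the left.
Dilution lowers every aqueous concentration by the same factor. Δn_aq = 3 − 0 = +3, so the system shifts toward the side with more dissolved moles — to the right.
The two effects oppose each other, so the net shift — and hence the change in J — cannot be determined from the given information.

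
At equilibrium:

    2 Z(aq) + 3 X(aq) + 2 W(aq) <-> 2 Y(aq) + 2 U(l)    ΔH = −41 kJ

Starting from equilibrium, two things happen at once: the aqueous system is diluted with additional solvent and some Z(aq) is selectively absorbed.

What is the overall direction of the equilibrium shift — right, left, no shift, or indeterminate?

left

Dilution lowers every aqueous concentration by the same factor. Δn_aq = 2 − 7 = -5, so the system shifts toward the side with more dissolved moles — to the left.
Removing Z (aq), a reactant, drives the reaction to the left.
All effects act in the same direction — net shift to the left.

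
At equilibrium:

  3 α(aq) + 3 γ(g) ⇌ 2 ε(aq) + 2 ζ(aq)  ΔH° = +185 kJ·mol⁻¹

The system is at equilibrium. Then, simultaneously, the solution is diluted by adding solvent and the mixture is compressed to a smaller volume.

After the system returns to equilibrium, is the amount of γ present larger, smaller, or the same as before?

Dilution lowers every aqueous concentration by the same factor. Δn_aq = 4 − 3 = +1, so the system shifts toward the side with more dissolved moles — to the right.
Gas moles: reactants 3, products 0 (Δn_gas = -3). Compression shifts the system toward the side with fewer moles of gas — to the right.
The net shift is to the right. γ is a reactant, so its amount decreases.

decreases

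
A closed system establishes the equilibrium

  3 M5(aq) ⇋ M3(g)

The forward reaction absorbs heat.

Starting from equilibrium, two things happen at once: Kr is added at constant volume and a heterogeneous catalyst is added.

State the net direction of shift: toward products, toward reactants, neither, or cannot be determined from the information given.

no shift

At constant volume, adding an inert gas leaves every reacting species' partial pressure unchanged, so Q is unchanged — no shift from this change.
A catalyst speeds both forward and reverse rates equally; it changes neither Q nor K — no shift from this change.
None of the changes alters Q relative to K, so there is no net shift.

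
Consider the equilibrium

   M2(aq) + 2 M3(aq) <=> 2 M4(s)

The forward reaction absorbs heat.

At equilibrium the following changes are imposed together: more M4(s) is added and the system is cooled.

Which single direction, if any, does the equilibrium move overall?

M4 is a pure solid; its activity is 1 regardless of amount, so Q is unaffected — no shift from this change.
The forward reaction is endothermic. Lowering T favours the exothermic direction — shift to the left.
Only the nonzero effect(s) matter; the net shift is to the left.

left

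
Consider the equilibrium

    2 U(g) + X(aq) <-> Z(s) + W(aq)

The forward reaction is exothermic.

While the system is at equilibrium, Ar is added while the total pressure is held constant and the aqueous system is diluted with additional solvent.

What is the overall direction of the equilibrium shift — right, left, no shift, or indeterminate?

Adding inert gas at constant total pressure expands the volume and lowers every reacting partial pressure. With Δn_gas = 0 − 2 = -2, Q moves away from K toward the side with fewer gas moles, so the system shifts toward the side with more gas moles — to the left.
Dilution scales every aqueous concentration by the same factor. Δn_aq = 1 − 1 = 0, so Q is unchanged — no shift.
Only the nonzero effect(s) matter; the net shift is to the left.

left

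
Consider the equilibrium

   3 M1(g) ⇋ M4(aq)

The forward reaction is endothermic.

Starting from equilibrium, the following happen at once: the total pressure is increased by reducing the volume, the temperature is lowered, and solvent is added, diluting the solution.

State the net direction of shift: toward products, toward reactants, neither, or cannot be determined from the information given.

cannot be determined

Gas moles: reactants 3, products 0 (Δn_gas = -3). Compression shifts the system toward the side with fewer moles of gas — to the right.
The forward reaction is endothermic. Lowering T favours the exothermic direction — shift to the left.
Dilution lowers every aqueous concentration by the same factor. Δn_aq = 1 − 0 = +1, so the system shifts toward the side with more dissolved moles — to the right.
The individual effects push in opposite directions; without quantitative information the net direction cannot be determined.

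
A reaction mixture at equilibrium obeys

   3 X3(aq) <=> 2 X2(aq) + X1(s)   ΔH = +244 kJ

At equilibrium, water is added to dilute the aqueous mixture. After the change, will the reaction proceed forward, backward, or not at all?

Dilution lowers every aqueous concentration by the same factor. Δn_aq = 2 − 3 = -1, so the system shifts toward the side with more dissolved moles — to the left.

left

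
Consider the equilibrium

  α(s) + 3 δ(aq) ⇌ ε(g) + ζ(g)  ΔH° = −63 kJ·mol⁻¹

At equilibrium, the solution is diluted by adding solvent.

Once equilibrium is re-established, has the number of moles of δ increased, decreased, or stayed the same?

increases

Dilution lowers every aqueous concentration by the same factor. Δn_aq = 0 − 3 = -3, so the system shifts toward the side with more dissolved moles — to the left.
The net shift is to the left. δ is a reactant, so its amount increases.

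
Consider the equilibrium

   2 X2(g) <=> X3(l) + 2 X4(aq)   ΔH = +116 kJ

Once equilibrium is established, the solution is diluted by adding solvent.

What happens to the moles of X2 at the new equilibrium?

decreases

Dilution lowers every aqueous concentration by the same factor. Δn_aq = 2 − 0 = +2, so the system shifts toward the side with more dissolved moles — to the right.
The net shift is to the right. X2 is a reactant, so its amount decreases.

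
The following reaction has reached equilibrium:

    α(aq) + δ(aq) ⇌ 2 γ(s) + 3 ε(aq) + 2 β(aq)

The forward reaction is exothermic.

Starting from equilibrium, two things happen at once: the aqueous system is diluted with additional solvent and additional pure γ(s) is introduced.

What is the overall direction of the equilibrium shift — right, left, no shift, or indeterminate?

right

Dilution lowers every aqueous concentration by the same factor. Δn_aq = 5 − 2 = +3, so the system shifts toward the side with more dissolved moles — to the right.
γ is a pure solid; its activity is 1 regardless of amount, so Q is unaffected — no shift from this change.
Only the nonzero effect(s) matter; the net shift is to the right.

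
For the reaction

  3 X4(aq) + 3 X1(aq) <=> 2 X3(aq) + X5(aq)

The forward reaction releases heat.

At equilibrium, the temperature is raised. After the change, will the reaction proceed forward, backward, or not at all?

left

The forward reaction is exothermic. Raising T favours the endothermic direction — shift to the left.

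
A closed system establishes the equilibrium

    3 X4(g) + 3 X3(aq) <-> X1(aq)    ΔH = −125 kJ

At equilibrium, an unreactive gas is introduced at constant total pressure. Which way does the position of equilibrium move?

left

Adding inert gas at constant total pressure expands the volume and lowers every reacting partial pressure. With Δn_gas = 0 − 3 = -3, Q moves away from K toward the side with fewer gas moles, so the system shifts toward the side with more gas moles — to the left.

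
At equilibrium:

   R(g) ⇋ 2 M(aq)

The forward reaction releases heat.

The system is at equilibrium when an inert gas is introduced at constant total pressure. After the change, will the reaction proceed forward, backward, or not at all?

Adding inert gas at constant total pressure expands the volume and lowers every reacting partial pressure. With Δn_gas = 0 − 1 = -1, Q moves away from K toward the side with fewer gas moles, so the system shifts toward the side with more gas moles — to the left.

left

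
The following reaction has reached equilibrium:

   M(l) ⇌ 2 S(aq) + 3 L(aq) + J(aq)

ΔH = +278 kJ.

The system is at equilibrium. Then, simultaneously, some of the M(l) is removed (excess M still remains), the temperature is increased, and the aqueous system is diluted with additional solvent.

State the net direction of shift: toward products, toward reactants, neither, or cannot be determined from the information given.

right

M is a pure liquid; its activity is 1 regardless of amount, so Q is unaffected — no shift from this change.
The forward reaction is endothermic. Raising T favours the endothermic direction — shift to the right.
Dilution lowers every aqueous concentration by the same factor. Δn_aq = 6 − 0 = +6, so the system shifts toward the side with more dissolved moles — to the right.
Only the nonzero effect(s) matter; the net shift is to the right.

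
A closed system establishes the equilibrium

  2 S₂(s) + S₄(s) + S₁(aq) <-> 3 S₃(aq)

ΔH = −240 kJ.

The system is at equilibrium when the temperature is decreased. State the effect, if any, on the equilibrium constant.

K depends on temperature via the van 't Hoff relation. The forward reaction is exothermic, so lowering T increases K.

increases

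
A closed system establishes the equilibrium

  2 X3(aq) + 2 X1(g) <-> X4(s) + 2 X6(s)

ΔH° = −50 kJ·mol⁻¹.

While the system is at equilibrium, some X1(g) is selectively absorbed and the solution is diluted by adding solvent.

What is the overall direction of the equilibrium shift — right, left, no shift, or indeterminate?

Removing X1 (g), a reactant, drives the reaction to the left.
Dilution lowers every aqueous concentration by the same factor. Δn_aq = 0 − 2 = -2, so the system shifts toward the side with more dissolved moles — to the left.
All effects act in the same direction — net shift to the left.

left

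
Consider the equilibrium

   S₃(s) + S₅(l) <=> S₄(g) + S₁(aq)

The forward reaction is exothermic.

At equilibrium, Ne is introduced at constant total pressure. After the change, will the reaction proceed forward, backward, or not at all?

right

Adding inert gas at constant total pressure expands the volume and lowers every reacting partial pressure. With Δn_gas = 1 − 0 = +1, Q moves away from K toward the side with fewer gas moles, so the system shifts toward the side with more gas moles — to the right.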